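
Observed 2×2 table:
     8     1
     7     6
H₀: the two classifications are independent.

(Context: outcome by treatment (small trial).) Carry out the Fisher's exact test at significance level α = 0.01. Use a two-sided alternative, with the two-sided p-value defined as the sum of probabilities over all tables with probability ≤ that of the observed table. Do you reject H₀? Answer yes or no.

reject H₀: no

Margins: r₁=9, r₂=13, c₁=15, c₂=7, n=22
p_obs = C(9,8)·C(13,7)/C(22,15); sum pmf over tables with pmf ≤ p_obs
p-value (two-sided) = 0.16486
At α=0.01: p ≥ α → fail to reject H₀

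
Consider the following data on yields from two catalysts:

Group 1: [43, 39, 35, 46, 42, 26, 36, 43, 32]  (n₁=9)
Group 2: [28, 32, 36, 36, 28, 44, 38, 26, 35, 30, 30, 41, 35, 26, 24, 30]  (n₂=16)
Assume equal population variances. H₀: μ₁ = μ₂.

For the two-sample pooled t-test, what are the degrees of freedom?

df = n₁ + n₂ − 2 = 9 + 16 − 2 = 23

degrees of freedom = 23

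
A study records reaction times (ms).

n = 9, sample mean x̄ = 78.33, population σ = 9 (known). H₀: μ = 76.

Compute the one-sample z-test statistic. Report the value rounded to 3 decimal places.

SE = σ/√n = 9/√9 = 3.0000
z = (x̄−μ₀)/SE = (78.33−76)/3.0000 = 0.7767

test statistic = 0.777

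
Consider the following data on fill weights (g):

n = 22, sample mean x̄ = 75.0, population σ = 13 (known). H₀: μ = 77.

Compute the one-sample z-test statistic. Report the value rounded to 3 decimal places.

SE = σ/√n = 13/√22 = 2.7716
z = (x̄−μ₀)/SE = (75.0−77)/2.7716 = -0.7216

test statistic = -0.722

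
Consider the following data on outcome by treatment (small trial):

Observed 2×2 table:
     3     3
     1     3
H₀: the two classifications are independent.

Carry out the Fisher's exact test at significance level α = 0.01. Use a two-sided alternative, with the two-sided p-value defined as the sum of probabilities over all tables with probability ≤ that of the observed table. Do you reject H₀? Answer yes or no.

reject H₀: no

Margins: r₁=6, r₂=4, c₁=4, c₂=6, n=10
p_obs = C(6,3)·C(4,1)/C(10,4); sum pmf over tables with pmf ≤ p_obs
p-value (two-sided) = 0.57143
At α=0.01: p ≥ α → fail to reject H₀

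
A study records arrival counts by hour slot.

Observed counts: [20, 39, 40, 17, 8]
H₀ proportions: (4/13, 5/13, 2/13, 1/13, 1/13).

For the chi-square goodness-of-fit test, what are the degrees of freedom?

degrees of freedom = 4

df = k − 1 = 5 − 1 = 4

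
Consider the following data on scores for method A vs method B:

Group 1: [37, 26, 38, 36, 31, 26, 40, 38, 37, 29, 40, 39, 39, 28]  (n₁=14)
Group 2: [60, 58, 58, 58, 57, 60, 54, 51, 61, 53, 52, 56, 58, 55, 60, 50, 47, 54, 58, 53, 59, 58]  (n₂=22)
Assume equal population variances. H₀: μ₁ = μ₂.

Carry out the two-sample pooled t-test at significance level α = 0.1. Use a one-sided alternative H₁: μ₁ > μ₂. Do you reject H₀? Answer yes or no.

x̄₁=34.571, s₁=5.331, n₁=14
x̄₂=55.909, s₂=3.728, n₂=22
s_p² = [13·5.331² + 21·3.728²]/34 = 19.4484
SE = √(s_p²·(1/14+1/22)) = 1.5077
t = (34.571−55.909)/1.5077 = -14.1524
df = 34
p-value (one-sided, H₁ greater) = 1.00000
At α=0.1: p ≥ α → fail to reject H₀

reject H₀: no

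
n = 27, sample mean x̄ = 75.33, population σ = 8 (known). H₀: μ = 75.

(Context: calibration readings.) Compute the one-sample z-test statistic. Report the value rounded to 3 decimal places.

test statistic = 0.214

SE = σ/√n = 8/√27 = 1.5396
z = (x̄−μ₀)/SE = (75.33−75)/1.5396 = 0.2143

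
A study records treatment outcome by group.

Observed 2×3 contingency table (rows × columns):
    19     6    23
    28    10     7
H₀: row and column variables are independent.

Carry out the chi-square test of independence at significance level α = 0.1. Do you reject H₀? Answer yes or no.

reject H₀: yes

Row totals [48, 45], col totals [47, 16, 30], n=93
χ² = (19−24.26)²/24.26 + (6−8.26)²/8.26 + (23−15.48)²/15.48 + (28−22.74)²/22.74 + (10−7.74)²/7.74 + (7−14.52)²/14.52 = 11.1716
df = 2
p-value (upper-tail) = 0.00375
At α=0.1: p < α → reject H₀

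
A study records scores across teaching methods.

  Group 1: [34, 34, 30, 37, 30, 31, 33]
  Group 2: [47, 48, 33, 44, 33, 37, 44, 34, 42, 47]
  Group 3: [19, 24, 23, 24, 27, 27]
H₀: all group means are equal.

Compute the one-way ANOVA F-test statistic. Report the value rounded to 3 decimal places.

Group means [32.71, 40.90, 24.00], grand mean 34.000
SSB = Σnᵢ(x̄ᵢ−x̄)² = 1087.671; SSW = ΣΣ(x−x̄ᵢ)² = 416.329
MSB = 1087.671/2 = 543.8357; MSW = 416.329/20 = 20.8164
F = MSB/MSW = 26.1253
df = (2, 20)

test statistic = 26.125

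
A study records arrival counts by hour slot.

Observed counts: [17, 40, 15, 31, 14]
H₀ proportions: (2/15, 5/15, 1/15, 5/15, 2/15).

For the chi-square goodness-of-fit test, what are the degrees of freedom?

df = k − 1 = 5 − 1 = 4

degrees of freedom = 4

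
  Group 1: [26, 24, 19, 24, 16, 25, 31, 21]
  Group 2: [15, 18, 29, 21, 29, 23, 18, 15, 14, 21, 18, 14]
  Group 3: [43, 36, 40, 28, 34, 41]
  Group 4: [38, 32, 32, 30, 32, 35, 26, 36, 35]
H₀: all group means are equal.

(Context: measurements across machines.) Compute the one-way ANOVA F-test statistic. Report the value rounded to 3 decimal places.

test statistic = 24.597

Group means [23.25, 19.58, 37.00, 32.89], grand mean 26.829
SSB = Σnᵢ(x̄ᵢ−x̄)² = 1683.666; SSW = ΣΣ(x−x̄ᵢ)² = 707.306
MSB = 1683.666/3 = 561.2220; MSW = 707.306/31 = 22.8163
F = MSB/MSW = 24.5974
df = (3, 31)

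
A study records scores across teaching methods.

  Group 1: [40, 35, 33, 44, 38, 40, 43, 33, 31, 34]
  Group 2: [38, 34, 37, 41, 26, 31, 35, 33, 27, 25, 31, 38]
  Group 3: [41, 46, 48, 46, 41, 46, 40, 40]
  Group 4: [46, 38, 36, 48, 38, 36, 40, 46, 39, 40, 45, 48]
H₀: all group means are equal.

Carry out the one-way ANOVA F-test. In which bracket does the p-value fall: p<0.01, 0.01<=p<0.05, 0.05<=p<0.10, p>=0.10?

Group means [37.10, 33.00, 43.50, 41.67], grand mean 38.452
SSB = Σnᵢ(x̄ᵢ−x̄)² = 702.838; SSW = ΣΣ(x−x̄ᵢ)² = 785.567
MSB = 702.838/3 = 234.2794; MSW = 785.567/38 = 20.6728
F = MSB/MSW = 11.3327
df = (3, 38)
p-value (upper-tail) = 0.00002
→ bracket: p<0.01

p-value bracket: p<0.01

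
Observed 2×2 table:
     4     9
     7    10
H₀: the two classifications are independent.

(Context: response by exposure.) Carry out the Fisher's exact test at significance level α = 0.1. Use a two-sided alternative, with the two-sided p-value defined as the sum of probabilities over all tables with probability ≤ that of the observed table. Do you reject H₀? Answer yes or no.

Margins: r₁=13, r₂=17, c₁=11, c₂=19, n=30
p_obs = C(13,4)·C(17,7)/C(30,11); sum pmf over tables with pmf ≤ p_obs
p-value (two-sided) = 0.70843
At α=0.1: p ≥ α → fail to reject H₀

reject H₀: no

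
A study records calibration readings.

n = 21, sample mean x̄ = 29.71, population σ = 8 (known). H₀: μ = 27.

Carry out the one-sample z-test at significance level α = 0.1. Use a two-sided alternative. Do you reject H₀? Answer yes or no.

reject H₀: no

SE = σ/√n = 8/√21 = 1.7457
z = (x̄−μ₀)/SE = (29.71−27)/1.7457 = 1.5523
p-value (two-sided) = 0.12058
At α=0.1: p ≥ α → fail to reject H₀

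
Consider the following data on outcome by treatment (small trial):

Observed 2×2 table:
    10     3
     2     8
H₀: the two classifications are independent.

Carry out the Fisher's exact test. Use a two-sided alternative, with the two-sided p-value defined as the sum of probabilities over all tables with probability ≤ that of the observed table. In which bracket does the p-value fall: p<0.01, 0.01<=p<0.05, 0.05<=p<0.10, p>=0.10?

p-value bracket: 0.01<=p<0.05

Margins: r₁=13, r₂=10, c₁=12, c₂=11, n=23
p_obs = C(13,10)·C(10,2)/C(23,12); sum pmf over tables with pmf ≤ p_obs
p-value (two-sided) = 0.01228
→ bracket: 0.01<=p<0.05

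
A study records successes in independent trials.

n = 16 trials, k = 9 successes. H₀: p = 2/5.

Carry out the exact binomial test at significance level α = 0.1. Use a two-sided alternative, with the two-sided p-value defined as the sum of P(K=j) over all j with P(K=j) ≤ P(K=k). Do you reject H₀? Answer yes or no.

reject H₀: no

Exact binomial: n=16, k=9, p₀=2/5=0.4000
P(X=j) = C(n,j)·p₀^j·(1−p₀)^(n−j); p = Σ P(X=j) over j with P(X=j) ≤ P(X=9)
p-value (two-sided) = 0.20742
At α=0.1: p ≥ α → fail to reject H₀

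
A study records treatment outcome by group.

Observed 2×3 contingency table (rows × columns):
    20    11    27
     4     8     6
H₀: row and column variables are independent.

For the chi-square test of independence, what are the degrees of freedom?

degrees of freedom = 2

df = (r−1)(c−1) = (2−1)·(3−1) = 2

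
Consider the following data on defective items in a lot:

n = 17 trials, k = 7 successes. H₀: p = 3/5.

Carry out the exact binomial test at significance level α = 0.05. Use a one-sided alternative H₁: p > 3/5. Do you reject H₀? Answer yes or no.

reject H₀: no

Exact binomial: n=17, k=7, p₀=3/5=0.6000
P(X≥7) from Σ C(n,i)·p₀^i·(1−p₀)^(n−i)
p-value (one-sided, H₁ greater) = 0.96519
At α=0.05: p ≥ α → fail to reject H₀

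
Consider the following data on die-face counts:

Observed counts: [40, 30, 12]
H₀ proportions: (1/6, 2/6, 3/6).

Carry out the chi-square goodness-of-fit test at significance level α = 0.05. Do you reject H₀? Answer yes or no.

n = 82; E_i = n·p_i = [13.67, 27.33, 41.00]
χ² = (40−13.67)²/13.67 + (30−27.33)²/27.33 + (12−41.00)²/41.00 = 71.5122
df = 2
p-value (upper-tail) = 0.00000
At α=0.05: p < α → reject H₀

reject H₀: yes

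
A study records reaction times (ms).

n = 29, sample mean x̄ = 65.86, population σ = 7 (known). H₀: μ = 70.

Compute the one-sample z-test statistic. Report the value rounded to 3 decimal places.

test statistic = -3.185

SE = σ/√n = 7/√29 = 1.2999
z = (x̄−μ₀)/SE = (65.86−70)/1.2999 = -3.1849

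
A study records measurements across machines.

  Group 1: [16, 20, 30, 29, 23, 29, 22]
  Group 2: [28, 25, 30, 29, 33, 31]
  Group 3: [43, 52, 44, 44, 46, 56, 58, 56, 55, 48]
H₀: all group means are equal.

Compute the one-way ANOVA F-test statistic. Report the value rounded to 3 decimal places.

test statistic = 63.285

Group means [24.14, 29.33, 50.20], grand mean 36.826
SSB = Σnᵢ(x̄ᵢ−x̄)² = 3251.514; SSW = ΣΣ(x−x̄ᵢ)² = 513.790
MSB = 3251.514/2 = 1625.7569; MSW = 513.790/20 = 25.6895
F = MSB/MSW = 63.2848
df = (2, 20)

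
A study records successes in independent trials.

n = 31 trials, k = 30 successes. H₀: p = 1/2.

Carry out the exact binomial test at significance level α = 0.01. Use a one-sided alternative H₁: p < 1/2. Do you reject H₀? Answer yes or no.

Exact binomial: n=31, k=30, p₀=1/2=0.5000
P(X≤30) from Σ C(n,i)·p₀^i·(1−p₀)^(n−i)
p-value (one-sided, H₁ less) = 1.00000
At α=0.01: p ≥ α → fail to reject H₀

reject H₀: no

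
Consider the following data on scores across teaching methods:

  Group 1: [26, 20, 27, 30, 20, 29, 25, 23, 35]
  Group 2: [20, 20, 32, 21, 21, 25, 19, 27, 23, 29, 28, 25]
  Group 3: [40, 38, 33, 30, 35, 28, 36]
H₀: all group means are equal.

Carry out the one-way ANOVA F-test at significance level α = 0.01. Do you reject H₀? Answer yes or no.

Group means [26.11, 24.17, 34.29], grand mean 27.321
SSB = Σnᵢ(x̄ᵢ−x̄)² = 472.123; SSW = ΣΣ(x−x̄ᵢ)² = 489.984
MSB = 472.123/2 = 236.0615; MSW = 489.984/25 = 19.5994
F = MSB/MSW = 12.0443
df = (2, 25)
p-value (upper-tail) = 0.00022
At α=0.01: p < α → reject H₀

reject H₀: yes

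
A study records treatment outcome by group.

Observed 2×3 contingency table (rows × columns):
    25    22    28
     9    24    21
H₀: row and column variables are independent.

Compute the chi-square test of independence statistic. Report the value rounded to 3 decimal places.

test statistic = 5.339

Row totals [75, 54], col totals [34, 46, 49], n=129
χ² = (25−19.77)²/19.77 + (22−26.74)²/26.74 + (28−28.49)²/28.49 + (9−14.23)²/14.23 + (24−19.26)²/19.26 + (21−20.51)²/20.51 = 5.3393
df = 2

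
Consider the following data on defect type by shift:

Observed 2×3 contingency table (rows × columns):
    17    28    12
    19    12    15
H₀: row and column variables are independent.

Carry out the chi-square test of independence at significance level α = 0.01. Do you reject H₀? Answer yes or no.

Row totals [57, 46], col totals [36, 40, 27], n=103
χ² = (17−19.92)²/19.92 + (28−22.14)²/22.14 + (12−14.94)²/14.94 + (19−16.08)²/16.08 + (12−17.86)²/17.86 + (15−12.06)²/12.06 = 5.7351
df = 2
p-value (upper-tail) = 0.05684
At α=0.01: p ≥ α → fail to reject H₀

reject H₀: no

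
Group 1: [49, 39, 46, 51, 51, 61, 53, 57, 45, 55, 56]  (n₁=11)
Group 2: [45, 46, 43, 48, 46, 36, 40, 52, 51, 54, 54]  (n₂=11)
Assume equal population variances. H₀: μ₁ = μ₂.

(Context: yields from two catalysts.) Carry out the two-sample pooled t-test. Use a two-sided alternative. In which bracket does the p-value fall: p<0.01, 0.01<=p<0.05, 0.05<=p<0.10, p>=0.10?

p-value bracket: p>=0.10

x̄₁=51.182, s₁=6.242, n₁=11
x̄₂=46.818, s₂=5.759, n₂=11
s_p² = [10·6.242² + 10·5.759²]/20 = 36.0636
SE = √(s_p²·(1/11+1/11)) = 2.5607
t = (51.182−46.818)/2.5607 = 1.7041
df = 20
p-value (two-sided) = 0.10385
→ bracket: p>=0.10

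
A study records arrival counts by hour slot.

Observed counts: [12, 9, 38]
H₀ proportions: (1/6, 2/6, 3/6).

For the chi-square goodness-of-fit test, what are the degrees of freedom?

df = k − 1 = 3 − 1 = 2

degrees of freedom = 2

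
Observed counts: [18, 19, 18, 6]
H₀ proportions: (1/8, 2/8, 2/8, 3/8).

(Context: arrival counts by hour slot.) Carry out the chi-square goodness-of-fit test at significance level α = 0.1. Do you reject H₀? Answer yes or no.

n = 61; E_i = n·p_i = [7.62, 15.25, 15.25, 22.88]
χ² = (18−7.62)²/7.62 + (19−15.25)²/15.25 + (18−15.25)²/15.25 + (6−22.88)²/22.88 = 27.9836
df = 3
p-value (upper-tail) = 0.00000
At α=0.1: p < α → reject H₀

reject H₀: yes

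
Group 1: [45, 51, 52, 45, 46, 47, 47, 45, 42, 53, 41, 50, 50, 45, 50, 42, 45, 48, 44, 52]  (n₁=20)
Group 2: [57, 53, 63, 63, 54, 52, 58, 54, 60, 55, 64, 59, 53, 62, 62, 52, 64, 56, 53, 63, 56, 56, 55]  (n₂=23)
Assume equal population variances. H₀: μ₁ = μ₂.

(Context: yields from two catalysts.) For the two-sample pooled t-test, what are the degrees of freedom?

degrees of freedom = 41

df = n₁ + n₂ − 2 = 20 + 23 − 2 = 41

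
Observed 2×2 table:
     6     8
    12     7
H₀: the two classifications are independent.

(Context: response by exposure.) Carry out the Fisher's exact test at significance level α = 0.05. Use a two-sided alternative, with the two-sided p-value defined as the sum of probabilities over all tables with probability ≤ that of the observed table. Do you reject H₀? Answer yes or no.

reject H₀: no

Margins: r₁=14, r₂=19, c₁=18, c₂=15, n=33
p_obs = C(14,6)·C(19,12)/C(33,18); sum pmf over tables with pmf ≤ p_obs
p-value (two-sided) = 0.30411
At α=0.05: p ≥ α → fail to reject H₀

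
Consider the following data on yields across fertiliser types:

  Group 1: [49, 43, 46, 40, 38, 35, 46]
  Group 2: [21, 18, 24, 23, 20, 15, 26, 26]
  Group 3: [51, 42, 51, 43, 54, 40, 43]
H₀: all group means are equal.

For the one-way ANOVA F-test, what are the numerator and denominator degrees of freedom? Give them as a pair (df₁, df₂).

k = 3 groups, N = 22 total
df = (k−1, N−k) = (3−1, 22−3) = (2, 19)

degrees of freedom = [2, 19]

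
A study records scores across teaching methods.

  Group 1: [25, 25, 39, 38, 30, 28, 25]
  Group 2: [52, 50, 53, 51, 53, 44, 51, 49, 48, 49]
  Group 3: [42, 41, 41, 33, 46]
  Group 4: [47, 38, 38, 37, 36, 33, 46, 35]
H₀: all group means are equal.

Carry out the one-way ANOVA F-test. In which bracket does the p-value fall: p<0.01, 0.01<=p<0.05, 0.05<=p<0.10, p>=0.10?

p-value bracket: p<0.01

Group means [30.00, 50.00, 40.60, 38.75], grand mean 40.767
SSB = Σnᵢ(x̄ᵢ−x̄)² = 1696.667; SSW = ΣΣ(x−x̄ᵢ)² = 558.700
MSB = 1696.667/3 = 565.5556; MSW = 558.700/26 = 21.4885
F = MSB/MSW = 26.3190
df = (3, 26)
p-value (upper-tail) = 0.00000
→ bracket: p<0.01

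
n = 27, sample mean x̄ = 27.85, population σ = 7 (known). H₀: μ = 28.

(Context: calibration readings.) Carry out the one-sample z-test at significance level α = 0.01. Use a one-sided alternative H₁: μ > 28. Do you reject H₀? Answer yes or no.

reject H₀: no

SE = σ/√n = 7/√27 = 1.3472
z = (x̄−μ₀)/SE = (27.85−28)/1.3472 = -0.1113
p-value (one-sided, H₁ greater) = 0.54433
At α=0.01: p ≥ α → fail to reject H₀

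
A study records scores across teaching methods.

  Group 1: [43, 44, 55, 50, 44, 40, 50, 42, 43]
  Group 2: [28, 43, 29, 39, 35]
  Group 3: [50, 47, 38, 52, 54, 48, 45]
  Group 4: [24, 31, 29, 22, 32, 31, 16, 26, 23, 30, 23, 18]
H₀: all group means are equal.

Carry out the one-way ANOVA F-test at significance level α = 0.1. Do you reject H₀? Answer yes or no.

Group means [45.67, 34.80, 47.71, 25.42], grand mean 37.091
SSB = Σnᵢ(x̄ᵢ−x̄)² = 3113.582; SSW = ΣΣ(x−x̄ᵢ)² = 829.145
MSB = 3113.582/3 = 1037.8607; MSW = 829.145/29 = 28.5912
F = MSB/MSW = 36.3000
df = (3, 29)
p-value (upper-tail) = 0.00000
At α=0.1: p < α → reject H₀

reject H₀: yes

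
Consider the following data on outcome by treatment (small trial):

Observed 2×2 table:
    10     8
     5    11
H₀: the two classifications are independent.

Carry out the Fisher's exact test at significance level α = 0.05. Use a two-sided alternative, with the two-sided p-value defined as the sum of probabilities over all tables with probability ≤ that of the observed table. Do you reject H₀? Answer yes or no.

Margins: r₁=18, r₂=16, c₁=15, c₂=19, n=34
p_obs = C(18,10)·C(16,5)/C(34,15); sum pmf over tables with pmf ≤ p_obs
p-value (two-sided) = 0.18539
At α=0.05: p ≥ α → fail to reject H₀

reject H₀: no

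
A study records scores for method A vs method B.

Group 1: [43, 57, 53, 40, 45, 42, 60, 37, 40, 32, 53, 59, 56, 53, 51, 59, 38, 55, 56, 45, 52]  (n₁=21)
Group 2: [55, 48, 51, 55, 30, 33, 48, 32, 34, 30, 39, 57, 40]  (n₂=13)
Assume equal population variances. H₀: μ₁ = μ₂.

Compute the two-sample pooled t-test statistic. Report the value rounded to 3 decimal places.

test statistic = 1.983

x̄₁=48.857, s₁=8.404, n₁=21
x̄₂=42.462, s₂=10.244, n₂=13
s_p² = [20·8.404² + 12·10.244²]/32 = 83.4938
SE = √(s_p²·(1/21+1/13)) = 3.2247
t = (48.857−42.462)/3.2247 = 1.9833
df = 32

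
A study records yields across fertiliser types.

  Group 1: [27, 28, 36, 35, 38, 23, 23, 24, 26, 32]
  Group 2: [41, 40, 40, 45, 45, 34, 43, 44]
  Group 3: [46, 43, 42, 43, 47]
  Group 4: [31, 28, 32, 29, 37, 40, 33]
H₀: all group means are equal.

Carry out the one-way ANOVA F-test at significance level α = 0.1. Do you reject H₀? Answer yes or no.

Group means [29.20, 41.50, 44.20, 32.86], grand mean 35.833
SSB = Σnᵢ(x̄ᵢ−x̄)² = 1108.910; SSW = ΣΣ(x−x̄ᵢ)² = 509.257
MSB = 1108.910/3 = 369.6365; MSW = 509.257/26 = 19.5868
F = MSB/MSW = 18.8717
df = (3, 26)
p-value (upper-tail) = 0.00000
At α=0.1: p < α → reject H₀

reject H₀: yes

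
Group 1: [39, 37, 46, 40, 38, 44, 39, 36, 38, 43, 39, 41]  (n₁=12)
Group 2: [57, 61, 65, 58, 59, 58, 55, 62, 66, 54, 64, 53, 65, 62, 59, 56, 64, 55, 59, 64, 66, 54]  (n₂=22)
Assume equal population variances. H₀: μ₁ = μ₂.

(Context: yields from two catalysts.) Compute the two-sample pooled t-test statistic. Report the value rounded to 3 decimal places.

test statistic = -14.210

x̄₁=40.000, s₁=2.985, n₁=12
x̄₂=59.818, s₂=4.283, n₂=22
s_p² = [11·2.985² + 21·4.283²]/32 = 15.1023
SE = √(s_p²·(1/12+1/22)) = 1.3946
t = (40.000−59.818)/1.3946 = -14.2104
df = 32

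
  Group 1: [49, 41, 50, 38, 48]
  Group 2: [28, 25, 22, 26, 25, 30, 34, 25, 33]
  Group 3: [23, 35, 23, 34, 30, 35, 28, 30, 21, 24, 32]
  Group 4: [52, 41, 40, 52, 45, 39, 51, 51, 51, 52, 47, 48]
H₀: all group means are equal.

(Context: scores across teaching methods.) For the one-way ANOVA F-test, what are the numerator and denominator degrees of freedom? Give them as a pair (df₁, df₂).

degrees of freedom = [3, 33]

k = 4 groups, N = 37 total
df = (k−1, N−k) = (4−1, 37−4) = (3, 33)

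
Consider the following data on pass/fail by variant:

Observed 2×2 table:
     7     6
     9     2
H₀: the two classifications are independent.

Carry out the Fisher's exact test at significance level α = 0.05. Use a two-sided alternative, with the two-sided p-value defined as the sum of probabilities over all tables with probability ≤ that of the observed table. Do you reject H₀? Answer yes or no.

reject H₀: no

Margins: r₁=13, r₂=11, c₁=16, c₂=8, n=24
p_obs = C(13,7)·C(11,9)/C(24,16); sum pmf over tables with pmf ≤ p_obs
p-value (two-sided) = 0.21080
At α=0.05: p ≥ α → fail to reject H₀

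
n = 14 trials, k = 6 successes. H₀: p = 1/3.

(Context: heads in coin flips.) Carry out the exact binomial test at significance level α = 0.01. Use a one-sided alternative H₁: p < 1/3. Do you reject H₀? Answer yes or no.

reject H₀: no

Exact binomial: n=14, k=6, p₀=1/3=0.3333
P(X≤6) from Σ C(n,i)·p₀^i·(1−p₀)^(n−i)
p-value (one-sided, H₁ less) = 0.85054
At α=0.01: p ≥ α → fail to reject H₀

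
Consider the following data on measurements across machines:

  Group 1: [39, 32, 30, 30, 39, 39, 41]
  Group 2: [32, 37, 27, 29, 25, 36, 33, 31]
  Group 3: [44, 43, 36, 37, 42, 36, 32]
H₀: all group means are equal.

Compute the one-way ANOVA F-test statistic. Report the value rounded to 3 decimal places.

test statistic = 5.125

Group means [35.71, 31.25, 38.57], grand mean 35.000
SSB = Σnᵢ(x̄ᵢ−x̄)² = 205.357; SSW = ΣΣ(x−x̄ᵢ)² = 380.643
MSB = 205.357/2 = 102.6786; MSW = 380.643/19 = 20.0338
F = MSB/MSW = 5.1253
df = (2, 19)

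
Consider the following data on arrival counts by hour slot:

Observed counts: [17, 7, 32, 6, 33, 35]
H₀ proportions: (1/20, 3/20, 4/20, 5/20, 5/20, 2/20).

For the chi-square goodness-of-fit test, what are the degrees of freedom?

degrees of freedom = 5

df = k − 1 = 6 − 1 = 5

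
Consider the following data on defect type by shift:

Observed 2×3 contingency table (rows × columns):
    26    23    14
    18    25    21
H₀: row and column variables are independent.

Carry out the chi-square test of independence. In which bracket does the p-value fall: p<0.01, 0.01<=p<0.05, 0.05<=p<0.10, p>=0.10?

Row totals [63, 64], col totals [44, 48, 35], n=127
χ² = (26−21.83)²/21.83 + (23−23.81)²/23.81 + (14−17.36)²/17.36 + (18−22.17)²/22.17 + (25−24.19)²/24.19 + (21−17.64)²/17.64 = 2.9302
df = 2
p-value (upper-tail) = 0.23106
→ bracket: p>=0.10

p-value bracket: p>=0.10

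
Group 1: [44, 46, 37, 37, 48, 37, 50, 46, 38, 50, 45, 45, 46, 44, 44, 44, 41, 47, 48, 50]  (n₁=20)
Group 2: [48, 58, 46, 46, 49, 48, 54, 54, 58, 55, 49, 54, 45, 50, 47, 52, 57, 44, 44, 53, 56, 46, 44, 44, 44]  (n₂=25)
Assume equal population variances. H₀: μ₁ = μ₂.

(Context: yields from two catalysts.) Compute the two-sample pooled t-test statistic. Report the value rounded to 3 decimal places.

test statistic = -3.922

x̄₁=44.350, s₁=4.308, n₁=20
x̄₂=49.800, s₂=4.873, n₂=25
s_p² = [19·4.308² + 24·4.873²]/43 = 21.4547
SE = √(s_p²·(1/20+1/25)) = 1.3896
t = (44.350−49.800)/1.3896 = -3.9221
df = 43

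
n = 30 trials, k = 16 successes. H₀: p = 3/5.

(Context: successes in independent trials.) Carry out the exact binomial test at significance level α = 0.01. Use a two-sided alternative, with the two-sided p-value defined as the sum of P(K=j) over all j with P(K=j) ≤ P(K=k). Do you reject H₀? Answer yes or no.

Exact binomial: n=30, k=16, p₀=3/5=0.6000
P(X=j) = C(n,j)·p₀^j·(1−p₀)^(n−j); p = Σ P(X=j) over j with P(X=j) ≤ P(X=16)
p-value (two-sided) = 0.46178
At α=0.01: p ≥ α → fail to reject H₀

reject H₀: no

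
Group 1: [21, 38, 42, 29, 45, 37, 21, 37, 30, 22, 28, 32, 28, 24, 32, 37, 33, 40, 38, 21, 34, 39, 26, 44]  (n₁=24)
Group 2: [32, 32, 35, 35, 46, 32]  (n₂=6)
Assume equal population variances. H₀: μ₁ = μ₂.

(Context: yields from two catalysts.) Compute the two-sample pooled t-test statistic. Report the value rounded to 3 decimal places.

x̄₁=32.417, s₁=7.465, n₁=24
x̄₂=35.333, s₂=5.428, n₂=6
s_p² = [23·7.465² + 5·5.428²]/28 = 51.0417
SE = √(s_p²·(1/24+1/6)) = 3.2609
t = (32.417−35.333)/3.2609 = -0.8944
df = 28

test statistic = -0.894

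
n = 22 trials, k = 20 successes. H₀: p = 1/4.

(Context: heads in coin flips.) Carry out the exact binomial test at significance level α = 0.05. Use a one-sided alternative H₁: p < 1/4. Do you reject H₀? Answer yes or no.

Exact binomial: n=22, k=20, p₀=1/4=0.2500
P(X≤20) from Σ C(n,i)·p₀^i·(1−p₀)^(n−i)
p-value (one-sided, H₁ less) = 1.00000
At α=0.05: p ≥ α → fail to reject H₀

reject H₀: no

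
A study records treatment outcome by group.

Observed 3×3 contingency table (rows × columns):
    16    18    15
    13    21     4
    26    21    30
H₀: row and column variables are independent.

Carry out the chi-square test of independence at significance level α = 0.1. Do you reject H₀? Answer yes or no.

Row totals [49, 38, 77], col totals [55, 60, 49], n=164
χ² = (16−16.43)²/16.43 + (18−17.93)²/17.93 + (15−14.64)²/14.64 + (13−12.74)²/12.74 + (21−13.90)²/13.90 + (4−11.35)²/11.35 + (26−25.82)²/25.82 + (21−28.17)²/28.17 + (30−23.01)²/23.01 = 12.3647
df = 4
p-value (upper-tail) = 0.01484
At α=0.1: p < α → reject H₀

reject H₀: yes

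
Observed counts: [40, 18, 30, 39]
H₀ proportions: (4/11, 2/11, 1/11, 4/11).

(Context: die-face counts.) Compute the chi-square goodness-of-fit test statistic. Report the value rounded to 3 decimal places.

test statistic = 32.565

n = 127; E_i = n·p_i = [46.18, 23.09, 11.55, 46.18]
χ² = (40−46.18)²/46.18 + (18−23.09)²/23.09 + (30−11.55)²/11.55 + (39−46.18)²/46.18 = 32.5650
df = 3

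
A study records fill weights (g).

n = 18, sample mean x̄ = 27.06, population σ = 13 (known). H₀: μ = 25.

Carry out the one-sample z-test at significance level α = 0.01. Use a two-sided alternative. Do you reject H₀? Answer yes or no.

SE = σ/√n = 13/√18 = 3.0641
z = (x̄−μ₀)/SE = (27.06−25)/3.0641 = 0.6723
p-value (two-sided) = 0.50140
At α=0.01: p ≥ α → fail to reject H₀

reject H₀: no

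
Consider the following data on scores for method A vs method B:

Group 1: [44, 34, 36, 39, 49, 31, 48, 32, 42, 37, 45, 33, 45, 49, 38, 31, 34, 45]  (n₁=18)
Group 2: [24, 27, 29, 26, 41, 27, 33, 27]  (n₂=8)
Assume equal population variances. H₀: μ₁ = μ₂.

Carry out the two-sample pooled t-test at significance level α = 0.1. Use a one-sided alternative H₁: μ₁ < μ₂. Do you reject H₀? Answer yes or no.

reject H₀: no

x̄₁=39.556, s₁=6.391, n₁=18
x̄₂=29.250, s₂=5.418, n₂=8
s_p² = [17·6.391² + 7·5.418²]/24 = 37.4977
SE = √(s_p²·(1/18+1/8)) = 2.6020
t = (39.556−29.250)/2.6020 = 3.9606
df = 24
p-value (one-sided, H₁ less) = 0.99971
At α=0.1: p ≥ α → fail to reject H₀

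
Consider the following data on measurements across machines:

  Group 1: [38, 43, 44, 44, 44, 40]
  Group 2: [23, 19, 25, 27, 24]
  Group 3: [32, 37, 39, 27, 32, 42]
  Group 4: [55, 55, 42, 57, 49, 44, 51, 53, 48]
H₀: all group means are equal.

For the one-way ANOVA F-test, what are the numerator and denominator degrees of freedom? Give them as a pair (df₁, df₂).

degrees of freedom = [3, 22]

k = 4 groups, N = 26 total
df = (k−1, N−k) = (4−1, 26−4) = (3, 22)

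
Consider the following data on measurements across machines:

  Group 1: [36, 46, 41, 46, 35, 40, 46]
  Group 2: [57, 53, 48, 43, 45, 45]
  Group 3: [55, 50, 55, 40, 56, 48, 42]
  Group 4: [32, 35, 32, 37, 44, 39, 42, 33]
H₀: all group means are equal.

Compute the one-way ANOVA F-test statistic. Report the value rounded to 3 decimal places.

test statistic = 9.264

Group means [41.43, 48.50, 49.43, 36.75], grand mean 43.607
SSB = Σnᵢ(x̄ᵢ−x̄)² = 790.250; SSW = ΣΣ(x−x̄ᵢ)² = 682.429
MSB = 790.250/3 = 263.4167; MSW = 682.429/24 = 28.4345
F = MSB/MSW = 9.2640
df = (3, 24)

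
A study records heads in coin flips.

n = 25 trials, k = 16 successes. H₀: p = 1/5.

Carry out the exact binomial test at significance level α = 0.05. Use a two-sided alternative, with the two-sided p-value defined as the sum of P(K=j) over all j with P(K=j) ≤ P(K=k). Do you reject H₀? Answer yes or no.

reject H₀: yes

Exact binomial: n=25, k=16, p₀=1/5=0.2000
P(X=j) = C(n,j)·p₀^j·(1−p₀)^(n−j); p = Σ P(X=j) over j with P(X=j) ≤ P(X=16)
p-value (two-sided) = 0.00000
At α=0.05: p < α → reject H₀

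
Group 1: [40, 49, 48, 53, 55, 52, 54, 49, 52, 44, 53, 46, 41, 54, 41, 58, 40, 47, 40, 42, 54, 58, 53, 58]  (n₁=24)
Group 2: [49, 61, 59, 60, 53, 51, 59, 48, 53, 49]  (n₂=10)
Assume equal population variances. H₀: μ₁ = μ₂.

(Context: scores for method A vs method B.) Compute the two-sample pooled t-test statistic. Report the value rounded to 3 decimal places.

x̄₁=49.208, s₁=6.178, n₁=24
x̄₂=54.200, s₂=5.073, n₂=10
s_p² = [23·6.178² + 9·5.073²]/32 = 34.6737
SE = √(s_p²·(1/24+1/10)) = 2.2163
t = (49.208−54.200)/2.2163 = -2.2522
df = 32

test statistic = -2.252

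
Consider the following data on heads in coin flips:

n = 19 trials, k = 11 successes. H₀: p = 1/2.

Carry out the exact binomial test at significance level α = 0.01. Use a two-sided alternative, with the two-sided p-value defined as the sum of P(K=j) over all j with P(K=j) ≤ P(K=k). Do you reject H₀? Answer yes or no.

reject H₀: no

Exact binomial: n=19, k=11, p₀=1/2=0.5000
P(X=j) = C(n,j)·p₀^j·(1−p₀)^(n−j); p = Σ P(X=j) over j with P(X=j) ≤ P(X=11)
p-value (two-sided) = 0.64761
At α=0.01: p ≥ α → fail to reject H₀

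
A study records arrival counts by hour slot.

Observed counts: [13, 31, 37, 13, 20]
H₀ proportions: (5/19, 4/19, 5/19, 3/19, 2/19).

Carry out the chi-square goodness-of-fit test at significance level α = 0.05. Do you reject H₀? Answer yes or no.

reject H₀: yes

n = 114; E_i = n·p_i = [30.00, 24.00, 30.00, 18.00, 12.00]
χ² = (13−30.00)²/30.00 + (31−24.00)²/24.00 + (37−30.00)²/30.00 + (13−18.00)²/18.00 + (20−12.00)²/12.00 = 20.0306
df = 4
p-value (upper-tail) = 0.00049
At α=0.05: p < α → reject H₀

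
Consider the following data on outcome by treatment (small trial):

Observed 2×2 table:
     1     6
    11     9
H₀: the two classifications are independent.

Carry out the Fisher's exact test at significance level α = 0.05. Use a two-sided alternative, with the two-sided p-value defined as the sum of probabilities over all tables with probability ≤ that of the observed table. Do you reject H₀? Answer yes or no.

reject H₀: no

Margins: r₁=7, r₂=20, c₁=12, c₂=15, n=27
p_obs = C(7,1)·C(20,11)/C(27,12); sum pmf over tables with pmf ≤ p_obs
p-value (two-sided) = 0.09138
At α=0.05: p ≥ α → fail to reject H₀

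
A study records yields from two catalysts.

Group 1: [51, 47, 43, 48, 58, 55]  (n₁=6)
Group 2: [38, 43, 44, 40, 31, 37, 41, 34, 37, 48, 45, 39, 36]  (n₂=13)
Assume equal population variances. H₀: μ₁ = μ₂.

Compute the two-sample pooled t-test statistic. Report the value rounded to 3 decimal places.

x̄₁=50.333, s₁=5.502, n₁=6
x̄₂=39.462, s₂=4.719, n₂=13
s_p² = [5·5.502² + 12·4.719²]/17 = 24.6214
SE = √(s_p²·(1/6+1/13)) = 2.4490
t = (50.333−39.462)/2.4490 = 4.4393
df = 17

test statistic = 4.439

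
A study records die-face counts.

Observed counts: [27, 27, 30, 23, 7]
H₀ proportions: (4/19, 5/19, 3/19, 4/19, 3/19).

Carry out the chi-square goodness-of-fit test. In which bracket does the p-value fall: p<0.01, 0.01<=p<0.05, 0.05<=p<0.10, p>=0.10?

n = 114; E_i = n·p_i = [24.00, 30.00, 18.00, 24.00, 18.00]
χ² = (27−24.00)²/24.00 + (27−30.00)²/30.00 + (30−18.00)²/18.00 + (23−24.00)²/24.00 + (7−18.00)²/18.00 = 15.4389
df = 4
p-value (upper-tail) = 0.00387
→ bracket: p<0.01

p-value bracket: p<0.01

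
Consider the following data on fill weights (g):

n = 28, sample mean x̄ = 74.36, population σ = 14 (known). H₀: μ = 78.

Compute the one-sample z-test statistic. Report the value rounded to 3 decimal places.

test statistic = -1.376

SE = σ/√n = 14/√28 = 2.6458
z = (x̄−μ₀)/SE = (74.36−78)/2.6458 = -1.3758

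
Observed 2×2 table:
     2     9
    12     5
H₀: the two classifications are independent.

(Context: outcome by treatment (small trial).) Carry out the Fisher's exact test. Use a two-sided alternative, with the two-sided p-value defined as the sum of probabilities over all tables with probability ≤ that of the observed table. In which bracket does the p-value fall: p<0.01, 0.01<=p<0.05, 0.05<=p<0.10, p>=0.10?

Margins: r₁=11, r₂=17, c₁=14, c₂=14, n=28
p_obs = C(11,2)·C(17,12)/C(28,14); sum pmf over tables with pmf ≤ p_obs
p-value (two-sided) = 0.01831
→ bracket: 0.01<=p<0.05

p-value bracket: 0.01<=p<0.05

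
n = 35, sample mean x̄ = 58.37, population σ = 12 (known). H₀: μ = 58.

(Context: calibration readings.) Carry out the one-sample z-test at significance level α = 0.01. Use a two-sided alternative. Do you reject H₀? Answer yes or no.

SE = σ/√n = 12/√35 = 2.0284
z = (x̄−μ₀)/SE = (58.37−58)/2.0284 = 0.1824
p-value (two-sided) = 0.85526
At α=0.01: p ≥ α → fail to reject H₀

reject H₀: no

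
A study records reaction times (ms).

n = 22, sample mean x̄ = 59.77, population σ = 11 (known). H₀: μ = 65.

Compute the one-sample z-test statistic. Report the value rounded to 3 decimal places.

test statistic = -2.230

SE = σ/√n = 11/√22 = 2.3452
z = (x̄−μ₀)/SE = (59.77−65)/2.3452 = -2.2301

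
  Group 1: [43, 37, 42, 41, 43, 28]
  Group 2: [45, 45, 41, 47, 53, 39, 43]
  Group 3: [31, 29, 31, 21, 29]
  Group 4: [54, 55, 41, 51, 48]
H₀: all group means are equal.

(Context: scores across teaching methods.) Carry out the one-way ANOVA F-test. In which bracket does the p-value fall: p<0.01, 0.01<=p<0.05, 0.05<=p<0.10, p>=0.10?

Group means [39.00, 44.71, 28.20, 49.80], grand mean 40.739
SSB = Σnᵢ(x̄ᵢ−x̄)² = 1325.406; SSW = ΣΣ(x−x̄ᵢ)² = 489.029
MSB = 1325.406/3 = 441.8021; MSW = 489.029/19 = 25.7383
F = MSB/MSW = 17.1651
df = (3, 19)
p-value (upper-tail) = 0.00001
→ bracket: p<0.01

p-value bracket: p<0.01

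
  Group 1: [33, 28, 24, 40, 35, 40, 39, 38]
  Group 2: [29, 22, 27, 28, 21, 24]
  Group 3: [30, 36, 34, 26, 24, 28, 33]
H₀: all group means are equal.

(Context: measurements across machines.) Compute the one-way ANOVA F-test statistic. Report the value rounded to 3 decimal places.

test statistic = 6.598

Group means [34.62, 25.17, 30.14], grand mean 30.429
SSB = Σnᵢ(x̄ᵢ−x̄)² = 307.577; SSW = ΣΣ(x−x̄ᵢ)² = 419.565
MSB = 307.577/2 = 153.7887; MSW = 419.565/18 = 23.3092
F = MSB/MSW = 6.5978
df = (2, 18)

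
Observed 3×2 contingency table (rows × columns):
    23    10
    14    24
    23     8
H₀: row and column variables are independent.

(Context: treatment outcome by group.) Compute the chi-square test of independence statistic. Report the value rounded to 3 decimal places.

Row totals [33, 38, 31], col totals [60, 42], n=102
χ² = (23−19.41)²/19.41 + (10−13.59)²/13.59 + (14−22.35)²/22.35 + (24−15.65)²/15.65 + (23−18.24)²/18.24 + (8−12.76)²/12.76 = 12.2148
df = 2

test statistic = 12.215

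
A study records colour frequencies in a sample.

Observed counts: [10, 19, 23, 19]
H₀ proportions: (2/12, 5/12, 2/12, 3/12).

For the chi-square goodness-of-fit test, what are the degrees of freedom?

df = k − 1 = 4 − 1 = 3

degrees of freedom = 3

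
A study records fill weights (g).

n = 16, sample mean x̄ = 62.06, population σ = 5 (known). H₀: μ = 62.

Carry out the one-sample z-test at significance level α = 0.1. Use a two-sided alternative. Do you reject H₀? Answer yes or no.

reject H₀: no

SE = σ/√n = 5/√16 = 1.2500
z = (x̄−μ₀)/SE = (62.06−62)/1.2500 = 0.0480
p-value (two-sided) = 0.96172
At α=0.1: p ≥ α → fail to reject H₀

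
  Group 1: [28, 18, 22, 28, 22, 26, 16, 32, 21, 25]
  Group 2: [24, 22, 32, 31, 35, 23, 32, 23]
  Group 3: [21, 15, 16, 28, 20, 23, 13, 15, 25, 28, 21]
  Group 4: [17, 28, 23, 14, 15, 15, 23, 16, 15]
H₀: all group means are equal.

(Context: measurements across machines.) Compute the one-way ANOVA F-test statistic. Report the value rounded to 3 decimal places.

test statistic = 5.538

Group means [23.80, 27.75, 20.45, 18.44], grand mean 22.395
SSB = Σnᵢ(x̄ᵢ−x̄)² = 431.029; SSW = ΣΣ(x−x̄ᵢ)² = 882.049
MSB = 431.029/3 = 143.6765; MSW = 882.049/34 = 25.9426
F = MSB/MSW = 5.5382
df = (3, 34)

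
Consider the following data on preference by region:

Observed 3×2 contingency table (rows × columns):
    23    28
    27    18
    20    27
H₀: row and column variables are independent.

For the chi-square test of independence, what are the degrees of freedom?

degrees of freedom = 2

df = (r−1)(c−1) = (3−1)·(2−1) = 2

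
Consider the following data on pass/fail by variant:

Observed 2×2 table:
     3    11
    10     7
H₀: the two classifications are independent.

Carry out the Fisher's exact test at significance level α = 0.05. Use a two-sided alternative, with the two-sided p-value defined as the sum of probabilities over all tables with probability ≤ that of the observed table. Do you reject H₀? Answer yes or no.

Margins: r₁=14, r₂=17, c₁=13, c₂=18, n=31
p_obs = C(14,3)·C(17,10)/C(31,13); sum pmf over tables with pmf ≤ p_obs
p-value (two-sided) = 0.06686
At α=0.05: p ≥ α → fail to reject H₀

reject H₀: no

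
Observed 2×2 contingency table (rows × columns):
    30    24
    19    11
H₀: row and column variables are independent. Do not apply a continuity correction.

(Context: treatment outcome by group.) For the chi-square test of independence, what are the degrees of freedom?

degrees of freedom = 1

df = (r−1)(c−1) = (2−1)·(2−1) = 1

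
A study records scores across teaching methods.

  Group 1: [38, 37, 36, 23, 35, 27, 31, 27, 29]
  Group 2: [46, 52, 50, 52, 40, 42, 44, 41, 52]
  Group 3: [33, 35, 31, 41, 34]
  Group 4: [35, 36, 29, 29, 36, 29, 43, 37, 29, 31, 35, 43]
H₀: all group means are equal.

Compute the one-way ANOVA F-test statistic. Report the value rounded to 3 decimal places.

test statistic = 16.167

Group means [31.44, 46.56, 34.80, 34.33], grand mean 36.800
SSB = Σnᵢ(x̄ᵢ−x̄)² = 1207.689; SSW = ΣΣ(x−x̄ᵢ)² = 771.911
MSB = 1207.689/3 = 402.5630; MSW = 771.911/31 = 24.9004
F = MSB/MSW = 16.1670
df = (3, 31)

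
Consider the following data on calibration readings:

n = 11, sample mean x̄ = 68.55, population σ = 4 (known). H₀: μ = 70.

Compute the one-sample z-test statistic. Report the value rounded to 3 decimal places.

test statistic = -1.202

SE = σ/√n = 4/√11 = 1.2060
z = (x̄−μ₀)/SE = (68.55−70)/1.2060 = -1.2023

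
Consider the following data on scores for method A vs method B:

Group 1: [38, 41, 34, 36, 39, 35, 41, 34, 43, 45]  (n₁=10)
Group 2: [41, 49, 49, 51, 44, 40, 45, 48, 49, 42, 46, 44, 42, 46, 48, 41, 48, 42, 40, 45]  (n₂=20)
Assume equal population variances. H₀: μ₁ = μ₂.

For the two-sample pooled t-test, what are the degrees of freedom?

degrees of freedom = 28

df = n₁ + n₂ − 2 = 10 + 20 − 2 = 28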